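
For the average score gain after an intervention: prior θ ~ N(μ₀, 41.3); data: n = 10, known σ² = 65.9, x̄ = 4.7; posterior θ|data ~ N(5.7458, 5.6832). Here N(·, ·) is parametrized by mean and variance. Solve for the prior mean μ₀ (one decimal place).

μ₀ = 12.3

With known observation variance, the Normal–Normal posterior has precision τ_n = τ₀ + n/σ² and mean μ_n = (τ₀μ₀ + (n/σ²)x̄)/τ_n.
Here τ₀ = 1/41.3 = 0.024213 and τ_data = 10/65.9 = 0.151745, so τ_n = 0.175958.
Rearranging for μ₀: μ₀ = (μ_n·τ_n − τ_data·x̄)/τ₀ = (5.7458·0.175958 − 0.151745·4.7) / 0.024213 = 0.297818/0.024213 ≈ 12.3.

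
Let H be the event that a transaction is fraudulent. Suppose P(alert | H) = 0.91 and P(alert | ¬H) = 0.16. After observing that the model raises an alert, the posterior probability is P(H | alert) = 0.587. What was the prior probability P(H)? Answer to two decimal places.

Bayes' rule in odds form gives O(H|E) = O(H)·[P(E|H)/P(E|¬H)], hence O(H) = O(H|E)/LR.
Posterior odds = 0.587/(1−0.587) = 1.4213. LR = 0.91/0.16 = 5.6875.
Prior odds = 1.4213/5.6875 = 0.2499, so P(H) = 0.2499/(1+0.2499) ≈ 0.20.

P(H) = 0.20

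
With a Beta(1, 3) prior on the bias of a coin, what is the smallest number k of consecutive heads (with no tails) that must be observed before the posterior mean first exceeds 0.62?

After k heads and 0 tails the posterior is Beta(1+k, 3), with mean (1+k)/(1+3+k).
Set (1+k)/(4+k) > 0.62 and solve: k > (0.62·4 − 1)/(1 − 0.62) = 3.895.
The smallest integer exceeding 3.895 is 4.

k = 4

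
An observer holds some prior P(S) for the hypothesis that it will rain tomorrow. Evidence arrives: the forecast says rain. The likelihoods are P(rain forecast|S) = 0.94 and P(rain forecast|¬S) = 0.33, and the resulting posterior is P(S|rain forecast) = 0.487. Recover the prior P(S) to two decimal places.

P(S) = 0.25

Bayes' rule in odds form gives O(S|E) = O(S)·[P(E|S)/P(E|¬S)], hence O(S) = O(S|E)/LR.
Posterior odds = 0.487/(1−0.487) = 0.9493. LR = 0.94/0.33 = 2.8485.
Prior odds = 0.9493/2.8485 = 0.3333, so P(S) = 0.3333/(1+0.3333) ≈ 0.25.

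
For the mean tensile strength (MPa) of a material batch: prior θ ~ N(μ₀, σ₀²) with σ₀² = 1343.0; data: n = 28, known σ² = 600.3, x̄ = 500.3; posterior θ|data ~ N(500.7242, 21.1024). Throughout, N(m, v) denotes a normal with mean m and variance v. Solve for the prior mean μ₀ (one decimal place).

μ₀ = 527.3

With known observation variance, the Normal–Normal posterior has precision τ_n = τ₀ + n/σ² and mean μ_n = (τ₀μ₀ + (n/σ²)x̄)/τ_n.
Here τ₀ = 1/1343.0 = 0.000745 and τ_data = 28/600.3 = 0.046643, so τ_n = 0.047388.
Rearranging for μ₀: μ₀ = (μ_n·τ_n − τ_data·x̄)/τ₀ = (500.7242·0.047388 − 0.046643·500.3) / 0.000745 = 0.392825/0.000745 ≈ 527.3.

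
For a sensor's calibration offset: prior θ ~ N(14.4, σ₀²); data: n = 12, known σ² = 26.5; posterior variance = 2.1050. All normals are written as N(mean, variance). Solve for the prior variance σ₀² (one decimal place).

For the Normal–Normal model with known σ², precisions add: τ_n = τ₀ + n/σ².
So 1/σ₀² = 1/2.1050 − 12/26.5 = 0.475059 − 0.452830 = 0.022229.
Hence σ₀² = 1/0.022229 ≈ 45.0.

σ₀² = 45.0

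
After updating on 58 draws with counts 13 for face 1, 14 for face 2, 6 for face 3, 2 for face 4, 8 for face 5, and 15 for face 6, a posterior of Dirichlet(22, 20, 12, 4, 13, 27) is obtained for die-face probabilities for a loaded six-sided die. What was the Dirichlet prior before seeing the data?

For a Dirichlet(α) prior with multinomial counts c, the posterior is Dirichlet(α + c) componentwise.
Subtract each count from the matching posterior parameter: 22−13=9, 20−14=6, 12−6=6, 4−2=2, 13−8=5, 27−15=12.

Dirichlet(9, 6, 6, 2, 5, 12)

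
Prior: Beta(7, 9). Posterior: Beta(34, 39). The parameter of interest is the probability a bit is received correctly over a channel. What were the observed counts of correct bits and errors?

Under Beta–binomial conjugacy the posterior parameters are (α+s, β+f).
Match parameters: s=34−7=27, f=39−9=30.

27 correct bits and 30 errors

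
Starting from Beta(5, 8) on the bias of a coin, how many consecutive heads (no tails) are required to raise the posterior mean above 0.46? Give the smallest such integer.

After k heads and 0 tails the posterior is Beta(5+k, 8), with mean (5+k)/(5+8+k).
Set (5+k)/(13+k) > 0.46 and solve: k > (0.46·13 − 5)/(1 − 0.46) = 1.815.
The smallest integer exceeding 1.815 is 2.

k = 2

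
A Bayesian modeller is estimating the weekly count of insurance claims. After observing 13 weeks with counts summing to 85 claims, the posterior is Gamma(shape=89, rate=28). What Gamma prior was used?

Gamma–Poisson conjugacy: posterior shape = α + Σxᵢ, posterior rate = β + n.
So α = 89 − 85 = 4 and β = 28 − 13 = 15.

Gamma(shape=4, rate=15)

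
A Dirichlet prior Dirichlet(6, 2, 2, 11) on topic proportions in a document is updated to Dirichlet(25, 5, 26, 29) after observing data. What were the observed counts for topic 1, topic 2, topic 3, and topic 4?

For a Dirichlet(α) prior with multinomial counts c, the posterior is Dirichlet(α + c) componentwise.
Counts are posterior − prior componentwise: 25−6=19, 5−2=3, 26−2=24, 29−11=18.

counts (19, 3, 24, 18)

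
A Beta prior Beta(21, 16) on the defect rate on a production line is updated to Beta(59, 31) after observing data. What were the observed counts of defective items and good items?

38 defective items and 15 good items

Under Beta–binomial conjugacy the posterior parameters are (α+s, β+f).
Match parameters: s=59−21=38, f=31−16=15.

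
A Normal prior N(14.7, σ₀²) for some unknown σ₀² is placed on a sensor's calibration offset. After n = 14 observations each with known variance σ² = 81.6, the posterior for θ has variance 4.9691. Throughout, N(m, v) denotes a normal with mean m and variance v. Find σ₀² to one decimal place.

For the Normal–Normal model with known σ², precisions add: τ_n = τ₀ + n/σ².
So 1/σ₀² = 1/4.9691 − 14/81.6 = 0.201244 − 0.171569 = 0.029675.
Hence σ₀² = 1/0.029675 ≈ 33.7.

σ₀² = 33.7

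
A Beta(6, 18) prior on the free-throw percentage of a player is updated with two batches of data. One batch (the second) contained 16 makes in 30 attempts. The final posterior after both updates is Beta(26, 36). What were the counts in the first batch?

4 makes and 4 misses

Because Beta–binomial updating is additive in the counts, the combined data contributed (α_post−α_prior, β_post−β_prior) successes and failures.
Total across both batches: 26−6=20 makes, 36−18=18 misses.
Subtract the second batch: 20−16=4 makes and 18−14=4 misses.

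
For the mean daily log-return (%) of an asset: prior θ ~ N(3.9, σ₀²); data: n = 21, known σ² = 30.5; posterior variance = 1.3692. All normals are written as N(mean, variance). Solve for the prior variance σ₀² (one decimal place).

Posterior precision equals prior precision plus data precision: 1/σ_n² = 1/σ₀² + n/σ².
So 1/σ₀² = 1/1.3692 − 21/30.5 = 0.730353 − 0.688525 = 0.041828.
Hence σ₀² = 1/0.041828 ≈ 23.9.

σ₀² = 23.9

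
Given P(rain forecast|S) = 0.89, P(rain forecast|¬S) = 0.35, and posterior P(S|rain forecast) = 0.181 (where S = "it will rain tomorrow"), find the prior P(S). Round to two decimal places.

P(S) = 0.08

In odds form, posterior odds = prior odds × likelihood ratio, so prior odds = posterior odds ÷ LR.
Posterior odds = 0.181/(1−0.181) = 0.2210. LR = 0.89/0.35 = 2.5429.
Prior odds = 0.2210/2.5429 = 0.0869, so P(S) = 0.0869/(1+0.0869) ≈ 0.08.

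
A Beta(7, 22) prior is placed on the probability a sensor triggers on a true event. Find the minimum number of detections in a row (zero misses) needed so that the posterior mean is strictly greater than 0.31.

k = 3

After k detections and 0 misses the posterior is Beta(7+k, 22), with mean (7+k)/(7+22+k).
Set (7+k)/(29+k) > 0.31 and solve: k > (0.31·29 − 7)/(1 − 0.31) = 2.884.
The smallest integer exceeding 2.884 is 3, and checking k=3: (10)/(32) = 0.3125 > 0.31.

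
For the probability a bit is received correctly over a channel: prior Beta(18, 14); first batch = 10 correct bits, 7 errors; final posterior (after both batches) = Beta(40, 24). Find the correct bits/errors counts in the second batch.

Sequential conjugate updates are equivalent to a single update on the pooled data, so total successes = posterior α − prior α and total failures = posterior β − prior β.
Total across both batches: 40−18=22 correct bits, 24−14=10 errors.
Subtract the first batch: 22−10=12 correct bits and 10−7=3 errors.

12 correct bits and 3 errors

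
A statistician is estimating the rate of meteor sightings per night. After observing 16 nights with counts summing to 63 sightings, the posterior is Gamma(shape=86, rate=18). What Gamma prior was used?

Gamma(shape=23, rate=2)

A Gamma(α, β) prior (rate parametrization) on a Poisson rate with n observations summing to S gives posterior Gamma(α+S, β+n).
So α = 86 − 63 = 23 and β = 18 − 16 = 2.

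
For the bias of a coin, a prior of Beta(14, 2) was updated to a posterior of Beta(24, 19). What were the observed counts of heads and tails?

10 heads and 17 tails

A Beta(a, b) prior with s successes and f failures in binomial data gives a Beta(a+s, b+f) posterior.
So s = 24 − 14 = 10 and f = 19 − 2 = 17.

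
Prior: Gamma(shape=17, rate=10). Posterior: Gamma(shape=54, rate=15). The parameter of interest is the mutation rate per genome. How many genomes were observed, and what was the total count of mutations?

A Gamma(α, β) prior (rate parametrization) on a Poisson rate with n observations summing to S gives posterior Gamma(α+S, β+n).
Matching: Σxᵢ = 54 − 17 = 37 and n = 15 − 10 = 5.

n = 5 genomes with total 37 mutations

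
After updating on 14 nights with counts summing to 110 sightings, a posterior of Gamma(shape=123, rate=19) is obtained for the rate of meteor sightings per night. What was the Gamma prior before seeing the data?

Gamma(shape=13, rate=5)

A Gamma(α, β) prior (rate parametrization) on a Poisson rate with n observations summing to S gives posterior Gamma(α+S, β+n).
So α = 123 − 110 = 13 and β = 19 − 14 = 5.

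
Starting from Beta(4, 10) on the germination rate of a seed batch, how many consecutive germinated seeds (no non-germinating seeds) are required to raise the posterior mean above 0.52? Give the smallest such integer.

k = 7

After k germinated seeds and 0 non-germinating seeds the posterior is Beta(4+k, 10), with mean (4+k)/(4+10+k).
Set (4+k)/(14+k) > 0.52 and solve: k > (0.52·14 − 4)/(1 − 0.52) = 6.833.
The smallest integer exceeding 6.833 is 7.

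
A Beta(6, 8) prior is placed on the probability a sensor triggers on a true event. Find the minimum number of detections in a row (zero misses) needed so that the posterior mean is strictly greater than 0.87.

k = 48

After k detections and 0 misses the posterior is Beta(6+k, 8), with mean (6+k)/(6+8+k).
Set (6+k)/(14+k) > 0.87 and solve: k > (0.87·14 − 6)/(1 − 0.87) = 47.538.
The smallest integer exceeding 47.538 is 48.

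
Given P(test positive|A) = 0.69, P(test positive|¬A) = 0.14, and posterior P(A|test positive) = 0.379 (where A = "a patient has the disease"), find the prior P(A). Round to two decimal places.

In odds form, posterior odds = prior odds × likelihood ratio, so prior odds = posterior odds ÷ LR.
Posterior odds = 0.379/(1−0.379) = 0.6103. LR = 0.69/0.14 = 4.9286.
Prior odds = 0.6103/4.9286 = 0.1238, so P(A) = 0.1238/(1+0.1238) ≈ 0.11.

P(A) = 0.11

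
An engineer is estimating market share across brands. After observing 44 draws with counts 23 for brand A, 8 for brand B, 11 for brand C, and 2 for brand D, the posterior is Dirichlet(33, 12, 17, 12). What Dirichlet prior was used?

For a Dirichlet(α) prior with multinomial counts c, the posterior is Dirichlet(α + c) componentwise.
Subtract each count from the matching posterior parameter: 33−23=10, 12−8=4, 17−11=6, 12−2=10.

Dirichlet(10, 4, 6, 10)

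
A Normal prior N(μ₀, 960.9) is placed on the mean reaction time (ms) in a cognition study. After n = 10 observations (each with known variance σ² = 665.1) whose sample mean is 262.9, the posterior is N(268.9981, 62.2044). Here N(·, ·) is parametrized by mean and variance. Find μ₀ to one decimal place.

With known observation variance, the Normal–Normal posterior has precision τ_n = τ₀ + n/σ² and mean μ_n = (τ₀μ₀ + (n/σ²)x̄)/τ_n.
Here τ₀ = 1/960.9 = 0.001041 and τ_data = 10/665.1 = 0.015035, so τ_n = 0.016076.
Rearranging for μ₀: μ₀ = (μ_n·τ_n − τ_data·x̄)/τ₀ = (268.9981·0.016076 − 0.015035·262.9) / 0.001041 = 0.371712/0.001041 ≈ 357.1.

μ₀ = 357.1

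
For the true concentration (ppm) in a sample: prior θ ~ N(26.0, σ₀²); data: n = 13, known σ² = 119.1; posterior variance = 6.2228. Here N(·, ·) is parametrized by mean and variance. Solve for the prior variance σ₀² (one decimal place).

For the Normal–Normal model with known σ², precisions add: τ_n = τ₀ + n/σ².
So 1/σ₀² = 1/6.2228 − 13/119.1 = 0.160699 − 0.109152 = 0.051547.
Hence σ₀² = 1/0.051547 ≈ 19.4.

σ₀² = 19.4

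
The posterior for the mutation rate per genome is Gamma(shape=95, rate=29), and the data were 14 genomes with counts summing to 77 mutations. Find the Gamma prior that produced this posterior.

Gamma–Poisson conjugacy: posterior shape = α + Σxᵢ, posterior rate = β + n.
So α = 95 − 77 = 18 and β = 29 − 14 = 15.

Gamma(shape=18, rate=15)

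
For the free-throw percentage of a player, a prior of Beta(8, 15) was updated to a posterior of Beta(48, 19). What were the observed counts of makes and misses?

40 makes and 4 misses

Beta is conjugate to the binomial likelihood: posterior = Beta(α+s, β+f).
Match parameters: s=48−8=40, f=19−15=4.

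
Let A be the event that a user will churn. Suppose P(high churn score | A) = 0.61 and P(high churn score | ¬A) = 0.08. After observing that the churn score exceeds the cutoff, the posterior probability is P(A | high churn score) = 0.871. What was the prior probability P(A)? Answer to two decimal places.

Bayes' rule in odds form gives O(A|E) = O(A)·[P(E|A)/P(E|¬A)], hence O(A) = O(A|E)/LR.
Posterior odds = 0.871/(1−0.871) = 6.7519. LR = 0.61/0.08 = 7.6250.
Prior odds = 6.7519/7.6250 = 0.8855, so P(A) = 0.8855/(1+0.8855) ≈ 0.47.

P(A) = 0.47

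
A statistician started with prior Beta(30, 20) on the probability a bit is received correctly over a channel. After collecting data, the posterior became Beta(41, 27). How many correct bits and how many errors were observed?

11 correct bits and 7 errors

Beta is conjugate to the binomial likelihood: posterior = Beta(a+s, b+f).
Match parameters: s=41−30=11, f=27−20=7.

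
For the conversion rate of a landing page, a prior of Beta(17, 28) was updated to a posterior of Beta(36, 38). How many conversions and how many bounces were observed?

19 conversions and 10 bounces

Under Beta–binomial conjugacy the posterior parameters are (a+s, b+f).
So s = 36 − 17 = 19 and f = 38 − 28 = 10.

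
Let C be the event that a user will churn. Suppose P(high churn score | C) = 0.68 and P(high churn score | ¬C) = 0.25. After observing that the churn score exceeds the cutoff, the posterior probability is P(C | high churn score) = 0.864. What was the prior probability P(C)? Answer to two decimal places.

P(C) = 0.70

Bayes' rule in odds form gives O(C|E) = O(C)·[P(E|C)/P(E|¬C)], hence O(C) = O(C|E)/LR.
Posterior odds = 0.864/(1−0.864) = 6.3529. LR = 0.68/0.25 = 2.7200.
Prior odds = 6.3529/2.7200 = 2.3356, so P(C) = 2.3356/(1+2.3356) ≈ 0.70.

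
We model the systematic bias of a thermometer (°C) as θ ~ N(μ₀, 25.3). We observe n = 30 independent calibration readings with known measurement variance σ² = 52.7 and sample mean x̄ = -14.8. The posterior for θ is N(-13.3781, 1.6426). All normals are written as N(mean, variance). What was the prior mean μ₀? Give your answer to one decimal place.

With known observation variance, the Normal–Normal posterior has precision τ_n = τ₀ + n/σ² and mean μ_n = (τ₀μ₀ + (n/σ²)x̄)/τ_n.
Here τ₀ = 1/25.3 = 0.039526 and τ_data = 30/52.7 = 0.569260, so τ_n = 0.608786.
Rearranging for μ₀: μ₀ = (μ_n·τ_n − τ_data·x̄)/τ₀ = (-13.3781·0.608786 − 0.569260·-14.8) / 0.039526 = 0.280648/0.039526 ≈ 7.1.

μ₀ = 7.1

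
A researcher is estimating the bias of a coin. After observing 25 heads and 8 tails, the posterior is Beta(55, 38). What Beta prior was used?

Beta(30, 30)

Beta is conjugate to the binomial likelihood: posterior = Beta(α+s, β+f).
So α = 55 − 25 = 30 and β = 38 − 8 = 30.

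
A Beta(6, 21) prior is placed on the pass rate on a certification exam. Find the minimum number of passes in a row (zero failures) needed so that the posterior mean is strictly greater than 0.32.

After k passes and 0 failures the posterior is Beta(6+k, 21), with mean (6+k)/(6+21+k).
Set (6+k)/(27+k) > 0.32 and solve: k > (0.32·27 − 6)/(1 − 0.32) = 3.882.
The smallest integer exceeding 3.882 is 4.

k = 4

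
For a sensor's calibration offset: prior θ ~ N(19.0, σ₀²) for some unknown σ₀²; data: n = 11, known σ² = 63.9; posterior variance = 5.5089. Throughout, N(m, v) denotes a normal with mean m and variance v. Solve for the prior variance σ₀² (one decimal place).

Posterior precision equals prior precision plus data precision: 1/σ_n² = 1/σ₀² + n/σ².
So 1/σ₀² = 1/5.5089 − 11/63.9 = 0.181524 − 0.172144 = 0.009380.
Hence σ₀² = 1/0.009380 ≈ 106.6.

σ₀² = 106.6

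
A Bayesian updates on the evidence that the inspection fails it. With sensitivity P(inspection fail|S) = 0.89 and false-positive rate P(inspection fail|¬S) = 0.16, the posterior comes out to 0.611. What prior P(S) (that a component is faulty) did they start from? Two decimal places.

P(S) = 0.22

Bayes' rule in odds form gives O(S|E) = O(S)·[P(E|S)/P(E|¬S)], hence O(S) = O(S|E)/LR.
Posterior odds = 0.611/(1−0.611) = 1.5707. LR = 0.89/0.16 = 5.5625.
Prior odds = 1.5707/5.5625 = 0.2824, so P(S) = 0.2824/(1+0.2824) ≈ 0.22.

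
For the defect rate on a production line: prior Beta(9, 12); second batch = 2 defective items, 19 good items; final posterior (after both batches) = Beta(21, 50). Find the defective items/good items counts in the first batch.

10 defective items and 19 good items

Because Beta–binomial updating is additive in the counts, the combined data contributed (α_post−α_prior, β_post−β_prior) successes and failures.
Total across both batches: 21−9=12 defective items, 50−12=38 good items.
Subtract the second batch: 12−2=10 defective items and 38−19=19 good items.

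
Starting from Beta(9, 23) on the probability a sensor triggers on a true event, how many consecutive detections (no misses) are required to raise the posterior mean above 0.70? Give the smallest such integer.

After k detections and 0 misses the posterior is Beta(9+k, 23), with mean (9+k)/(9+23+k).
Set (9+k)/(32+k) > 0.70 and solve: k > (0.70·32 − 9)/(1 − 0.70) = 44.667.
The smallest integer exceeding 44.667 is 45.

k = 45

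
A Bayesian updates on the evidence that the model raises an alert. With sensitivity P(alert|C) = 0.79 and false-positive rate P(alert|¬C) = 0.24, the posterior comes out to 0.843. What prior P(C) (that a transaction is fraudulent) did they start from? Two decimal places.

P(C) = 0.62

Bayes' rule in odds form gives O(C|E) = O(C)·[P(E|C)/P(E|¬C)], hence O(C) = O(C|E)/LR.
Posterior odds = 0.843/(1−0.843) = 5.3694. LR = 0.79/0.24 = 3.2917.
Prior odds = 5.3694/3.2917 = 1.6312, so P(C) = 1.6312/(1+1.6312) ≈ 0.62.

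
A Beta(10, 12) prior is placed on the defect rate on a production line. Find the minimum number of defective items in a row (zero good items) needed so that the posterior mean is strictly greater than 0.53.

k = 4

After k defective items and 0 good items the posterior is Beta(10+k, 12), with mean (10+k)/(10+12+k).
Set (10+k)/(22+k) > 0.53 and solve: k > (0.53·22 − 10)/(1 − 0.53) = 3.532.
The smallest integer exceeding 3.532 is 4, and checking k=4: (14)/(26) = 0.5385 > 0.53.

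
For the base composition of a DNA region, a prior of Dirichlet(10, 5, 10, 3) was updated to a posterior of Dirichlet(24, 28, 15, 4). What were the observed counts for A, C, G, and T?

counts (14, 23, 5, 1)

For a Dirichlet(α) prior with multinomial counts c, the posterior is Dirichlet(α + c) componentwise.
Counts are posterior − prior componentwise: 24−10=14, 28−5=23, 15−10=5, 4−3=1.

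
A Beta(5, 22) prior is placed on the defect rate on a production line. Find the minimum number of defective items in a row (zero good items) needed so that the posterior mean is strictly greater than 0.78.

After k defective items and 0 good items the posterior is Beta(5+k, 22), with mean (5+k)/(5+22+k).
Set (5+k)/(27+k) > 0.78 and solve: k > (0.78·27 − 5)/(1 − 0.78) = 73.000.
The smallest integer exceeding 73.000 is 74.

k = 74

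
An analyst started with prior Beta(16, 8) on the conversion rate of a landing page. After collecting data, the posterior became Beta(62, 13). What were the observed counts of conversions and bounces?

46 conversions and 5 bounces

Under Beta–binomial conjugacy the posterior parameters are (a+s, b+f).
Match parameters: s=62−16=46, f=13−8=5.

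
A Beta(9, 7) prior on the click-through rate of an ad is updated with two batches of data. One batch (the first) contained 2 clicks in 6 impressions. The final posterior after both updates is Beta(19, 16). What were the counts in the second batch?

8 clicks and 5 non-clicks

Sequential conjugate updates are equivalent to a single update on the pooled data, so total successes = posterior α − prior α and total failures = posterior β − prior β.
Total across both batches: 19−9=10 clicks, 16−7=9 non-clicks.
Subtract the first batch: 10−2=8 clicks and 9−4=5 non-clicks.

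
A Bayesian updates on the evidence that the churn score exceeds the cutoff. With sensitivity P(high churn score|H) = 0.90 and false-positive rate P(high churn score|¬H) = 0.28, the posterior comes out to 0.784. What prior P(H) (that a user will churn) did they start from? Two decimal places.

In odds form, posterior odds = prior odds × likelihood ratio, so prior odds = posterior odds ÷ LR.
Posterior odds = 0.784/(1−0.784) = 3.6296. LR = 0.90/0.28 = 3.2143.
Prior odds = 3.6296/3.2143 = 1.1292, so P(H) = 1.1292/(1+1.1292) ≈ 0.53.

P(H) = 0.53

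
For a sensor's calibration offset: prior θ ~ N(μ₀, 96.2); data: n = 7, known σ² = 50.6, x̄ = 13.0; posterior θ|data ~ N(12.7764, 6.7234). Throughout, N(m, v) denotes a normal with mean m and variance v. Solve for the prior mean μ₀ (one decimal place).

μ₀ = 9.8

With known observation variance, the Normal–Normal posterior has precision τ_n = τ₀ + n/σ² and mean μ_n = (τ₀μ₀ + (n/σ²)x̄)/τ_n.
Here τ₀ = 1/96.2 = 0.010395 and τ_data = 7/50.6 = 0.138340, so τ_n = 0.148735.
Rearranging for μ₀: μ₀ = (μ_n·τ_n − τ_data·x̄)/τ₀ = (12.7764·0.148735 − 0.138340·13.0) / 0.010395 = 0.101878/0.010395 ≈ 9.8.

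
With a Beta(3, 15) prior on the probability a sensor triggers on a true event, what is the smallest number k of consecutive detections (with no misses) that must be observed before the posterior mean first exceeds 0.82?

After k detections and 0 misses the posterior is Beta(3+k, 15), with mean (3+k)/(3+15+k).
Set (3+k)/(18+k) > 0.82 and solve: k > (0.82·18 − 3)/(1 − 0.82) = 65.333.
The smallest integer exceeding 65.333 is 66.

k = 66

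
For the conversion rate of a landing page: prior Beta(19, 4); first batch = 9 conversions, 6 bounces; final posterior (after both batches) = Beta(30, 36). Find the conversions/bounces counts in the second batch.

Sequential conjugate updates are equivalent to a single update on the pooled data, so total successes = posterior α − prior α and total failures = posterior β − prior β.
Total across both batches: 30−19=11 conversions, 36−4=32 bounces.
Subtract the first batch: 11−9=2 conversions and 32−6=26 bounces.

2 conversions and 26 bounces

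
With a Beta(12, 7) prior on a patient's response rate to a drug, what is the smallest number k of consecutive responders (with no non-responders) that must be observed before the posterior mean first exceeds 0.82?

After k responders and 0 non-responders the posterior is Beta(12+k, 7), with mean (12+k)/(12+7+k).
Set (12+k)/(19+k) > 0.82 and solve: k > (0.82·19 − 12)/(1 − 0.82) = 19.889.
The smallest integer exceeding 19.889 is 20, and checking k=20: (32)/(39) = 0.8205 > 0.82.

k = 20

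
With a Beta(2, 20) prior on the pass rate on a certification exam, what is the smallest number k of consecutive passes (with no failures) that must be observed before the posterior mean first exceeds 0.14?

k = 2

After k passes and 0 failures the posterior is Beta(2+k, 20), with mean (2+k)/(2+20+k).
Set (2+k)/(22+k) > 0.14 and solve: k > (0.14·22 − 2)/(1 − 0.14) = 1.256.
The smallest integer exceeding 1.256 is 2, and checking k=2: (4)/(24) = 0.1667 > 0.14.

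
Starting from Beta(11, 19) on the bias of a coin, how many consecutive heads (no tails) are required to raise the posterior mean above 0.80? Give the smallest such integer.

After k heads and 0 tails the posterior is Beta(11+k, 19), with mean (11+k)/(11+19+k).
Set (11+k)/(30+k) > 0.80 and solve: k > (0.80·30 − 11)/(1 − 0.80) = 65.000.
The smallest integer exceeding 65.000 is 66.

k = 66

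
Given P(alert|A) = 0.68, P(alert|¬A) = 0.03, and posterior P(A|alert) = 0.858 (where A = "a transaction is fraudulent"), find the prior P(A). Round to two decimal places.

P(A) = 0.21

Bayes' rule in odds form gives O(A|E) = O(A)·[P(E|A)/P(E|¬A)], hence O(A) = O(A|E)/LR.
Posterior odds = 0.858/(1−0.858) = 6.0423. LR = 0.68/0.03 = 22.6667.
Prior odds = 6.0423/22.6667 = 0.2666, so P(A) = 0.2666/(1+0.2666) ≈ 0.21.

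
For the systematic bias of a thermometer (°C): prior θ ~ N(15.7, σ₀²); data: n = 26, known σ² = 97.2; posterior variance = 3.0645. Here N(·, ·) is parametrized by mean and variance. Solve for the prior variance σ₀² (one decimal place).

Posterior precision equals prior precision plus data precision: 1/σ_n² = 1/σ₀² + n/σ².
So 1/σ₀² = 1/3.0645 − 26/97.2 = 0.326318 − 0.267490 = 0.058828.
Hence σ₀² = 1/0.058828 ≈ 17.0.

σ₀² = 17.0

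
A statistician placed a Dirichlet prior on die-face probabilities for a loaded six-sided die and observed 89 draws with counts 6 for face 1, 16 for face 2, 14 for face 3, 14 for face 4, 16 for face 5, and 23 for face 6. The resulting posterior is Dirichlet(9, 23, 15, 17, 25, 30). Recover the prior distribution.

For a Dirichlet(α) prior with multinomial counts c, the posterior is Dirichlet(α + c) componentwise.
Subtract each count from the matching posterior parameter: 9−6=3, 23−16=7, 15−14=1, 17−14=3, 25−16=9, 30−23=7.

Dirichlet(3, 7, 1, 3, 9, 7)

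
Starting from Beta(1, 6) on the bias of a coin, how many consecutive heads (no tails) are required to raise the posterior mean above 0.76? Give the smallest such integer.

After k heads and 0 tails the posterior is Beta(1+k, 6), with mean (1+k)/(1+6+k).
Set (1+k)/(7+k) > 0.76 and solve: k > (0.76·7 − 1)/(1 − 0.76) = 18.000.
The smallest integer exceeding 18.000 is 19, and checking k=19: (20)/(26) = 0.7692 > 0.76.

k = 19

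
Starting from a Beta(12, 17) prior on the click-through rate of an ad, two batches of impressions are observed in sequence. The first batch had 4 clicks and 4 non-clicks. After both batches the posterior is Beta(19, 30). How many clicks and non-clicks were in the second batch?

3 clicks and 9 non-clicks

Because Beta–binomial updating is additive in the counts, the combined data contributed (α_post−α_prior, β_post−β_prior) successes and failures.
Total across both batches: 19−12=7 clicks, 30−17=13 non-clicks.
Subtract the first batch: 7−4=3 clicks and 13−4=9 non-clicks.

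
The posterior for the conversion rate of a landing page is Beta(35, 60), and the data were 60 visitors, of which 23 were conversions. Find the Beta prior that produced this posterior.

Beta(12, 23)

Under Beta–binomial conjugacy the posterior parameters are (α+s, β+f).
Subtract the data counts: 35−23=12, 60−37=23.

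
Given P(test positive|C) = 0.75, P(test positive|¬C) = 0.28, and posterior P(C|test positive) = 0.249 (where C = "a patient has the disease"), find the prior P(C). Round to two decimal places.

P(C) = 0.11

Bayes' rule in odds form gives O(C|E) = O(C)·[P(E|C)/P(E|¬C)], hence O(C) = O(C|E)/LR.
Posterior odds = 0.249/(1−0.249) = 0.3316. LR = 0.75/0.28 = 2.6786.
Prior odds = 0.3316/2.6786 = 0.1238, so P(C) = 0.1238/(1+0.1238) ≈ 0.11.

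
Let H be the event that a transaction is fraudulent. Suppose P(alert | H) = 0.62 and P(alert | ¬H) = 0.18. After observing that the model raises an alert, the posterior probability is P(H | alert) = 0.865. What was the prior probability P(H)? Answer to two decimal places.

P(H) = 0.65

In odds form, posterior odds = prior odds × likelihood ratio, so prior odds = posterior odds ÷ LR.
Posterior odds = 0.865/(1−0.865) = 6.4074. LR = 0.62/0.18 = 3.4444.
Prior odds = 6.4074/3.4444 = 1.8602, so P(H) = 1.8602/(1+1.8602) ≈ 0.65.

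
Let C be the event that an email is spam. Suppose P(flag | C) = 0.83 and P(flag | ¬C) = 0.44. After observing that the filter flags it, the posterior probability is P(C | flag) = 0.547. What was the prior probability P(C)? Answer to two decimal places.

P(C) = 0.39

Bayes' rule in odds form gives O(C|E) = O(C)·[P(E|C)/P(E|¬C)], hence O(C) = O(C|E)/LR.
Posterior odds = 0.547/(1−0.547) = 1.2075. LR = 0.83/0.44 = 1.8864.
Prior odds = 1.2075/1.8864 = 0.6401, so P(C) = 0.6401/(1+0.6401) ≈ 0.39.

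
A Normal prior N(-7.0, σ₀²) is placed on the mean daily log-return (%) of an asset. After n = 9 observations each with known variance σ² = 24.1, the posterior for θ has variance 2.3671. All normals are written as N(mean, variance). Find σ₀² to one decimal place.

σ₀² = 20.4

For the Normal–Normal model with known σ², precisions add: τ_n = τ₀ + n/σ².
So 1/σ₀² = 1/2.3671 − 9/24.1 = 0.422458 − 0.373444 = 0.049014.
Hence σ₀² = 1/0.049014 ≈ 20.4.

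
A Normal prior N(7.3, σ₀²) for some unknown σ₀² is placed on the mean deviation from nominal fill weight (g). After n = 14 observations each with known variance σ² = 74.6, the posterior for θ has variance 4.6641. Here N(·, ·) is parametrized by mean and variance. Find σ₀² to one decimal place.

Posterior precision equals prior precision plus data precision: 1/σ_n² = 1/σ₀² + n/σ².
So 1/σ₀² = 1/4.6641 − 14/74.6 = 0.214404 − 0.187668 = 0.026736.
Hence σ₀² = 1/0.026736 ≈ 37.4.

σ₀² = 37.4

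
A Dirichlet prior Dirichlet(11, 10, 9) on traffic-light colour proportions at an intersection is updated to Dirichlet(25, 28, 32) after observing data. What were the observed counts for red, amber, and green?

For a Dirichlet(α) prior with multinomial counts c, the posterior is Dirichlet(α + c) componentwise.
Counts are posterior − prior componentwise: 25−11=14, 28−10=18, 32−9=23.

counts (14, 18, 23)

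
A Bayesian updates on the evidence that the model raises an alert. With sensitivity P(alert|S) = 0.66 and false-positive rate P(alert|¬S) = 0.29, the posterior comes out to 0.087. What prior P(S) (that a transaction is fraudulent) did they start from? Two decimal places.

In odds form, posterior odds = prior odds × likelihood ratio, so prior odds = posterior odds ÷ LR.
Posterior odds = 0.087/(1−0.087) = 0.0953. LR = 0.66/0.29 = 2.2759.
Prior odds = 0.0953/2.2759 = 0.0419, so P(S) = 0.0419/(1+0.0419) ≈ 0.04.

P(S) = 0.04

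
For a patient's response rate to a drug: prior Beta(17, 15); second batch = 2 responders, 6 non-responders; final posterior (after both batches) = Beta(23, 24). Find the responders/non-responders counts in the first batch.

4 responders and 3 non-responders

Sequential conjugate updates are equivalent to a single update on the pooled data, so total successes = posterior α − prior α and total failures = posterior β − prior β.
Total across both batches: 23−17=6 responders, 24−15=9 non-responders.
Subtract the second batch: 6−2=4 responders and 9−6=3 non-responders.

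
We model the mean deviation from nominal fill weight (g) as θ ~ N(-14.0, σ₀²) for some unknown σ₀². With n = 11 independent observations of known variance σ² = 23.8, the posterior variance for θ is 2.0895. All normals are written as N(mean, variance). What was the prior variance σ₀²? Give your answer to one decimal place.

σ₀² = 61.0

For the Normal–Normal model with known σ², precisions add: τ_n = τ₀ + n/σ².
So 1/σ₀² = 1/2.0895 − 11/23.8 = 0.478583 − 0.462185 = 0.016398.
Hence σ₀² = 1/0.016398 ≈ 61.0.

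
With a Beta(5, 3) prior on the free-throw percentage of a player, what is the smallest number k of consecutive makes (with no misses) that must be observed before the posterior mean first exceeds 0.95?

k = 53

After k makes and 0 misses the posterior is Beta(5+k, 3), with mean (5+k)/(5+3+k).
Set (5+k)/(8+k) > 0.95 and solve: k > (0.95·8 − 5)/(1 − 0.95) = 52.000.
The smallest integer exceeding 52.000 is 53.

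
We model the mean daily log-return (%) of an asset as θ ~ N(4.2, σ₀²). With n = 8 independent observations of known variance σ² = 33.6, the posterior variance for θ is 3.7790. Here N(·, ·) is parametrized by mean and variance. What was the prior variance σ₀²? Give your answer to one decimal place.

For the Normal–Normal model with known σ², precisions add: τ_n = τ₀ + n/σ².
So 1/σ₀² = 1/3.7790 − 8/33.6 = 0.264620 − 0.238095 = 0.026525.
Hence σ₀² = 1/0.026525 ≈ 37.7.

σ₀² = 37.7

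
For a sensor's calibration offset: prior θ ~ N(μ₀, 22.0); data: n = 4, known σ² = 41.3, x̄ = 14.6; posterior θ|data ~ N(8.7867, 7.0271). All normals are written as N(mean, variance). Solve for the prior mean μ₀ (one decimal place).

The posterior mean is a precision-weighted average: μ_n = (τ₀μ₀ + τ_data·x̄)/(τ₀+τ_data), with τ₀=1/σ₀² and τ_data=n/σ².
Here τ₀ = 1/22.0 = 0.045455 and τ_data = 4/41.3 = 0.096852, so τ_n = 0.142307.
Rearranging for μ₀: μ₀ = (μ_n·τ_n − τ_data·x̄)/τ₀ = (8.7867·0.142307 − 0.096852·14.6) / 0.045455 = -0.163630/0.045455 ≈ -3.6.

μ₀ = -3.6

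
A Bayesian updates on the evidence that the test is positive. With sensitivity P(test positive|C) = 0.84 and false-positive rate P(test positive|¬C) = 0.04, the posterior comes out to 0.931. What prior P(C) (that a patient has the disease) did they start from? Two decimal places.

P(C) = 0.39

Bayes' rule in odds form gives O(C|E) = O(C)·[P(E|C)/P(E|¬C)], hence O(C) = O(C|E)/LR.
Posterior odds = 0.931/(1−0.931) = 13.4928. LR = 0.84/0.04 = 21.0000.
Prior odds = 13.4928/21.0000 = 0.6425, so P(C) = 0.6425/(1+0.6425) ≈ 0.39.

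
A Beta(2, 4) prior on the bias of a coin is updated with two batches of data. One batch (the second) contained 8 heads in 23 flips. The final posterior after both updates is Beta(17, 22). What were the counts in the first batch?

Because Beta–binomial updating is additive in the counts, the combined data contributed (α_post−α_prior, β_post−β_prior) successes and failures.
Total across both batches: 17−2=15 heads, 22−4=18 tails.
Subtract the second batch: 15−8=7 heads and 18−15=3 tails.

7 heads and 3 tails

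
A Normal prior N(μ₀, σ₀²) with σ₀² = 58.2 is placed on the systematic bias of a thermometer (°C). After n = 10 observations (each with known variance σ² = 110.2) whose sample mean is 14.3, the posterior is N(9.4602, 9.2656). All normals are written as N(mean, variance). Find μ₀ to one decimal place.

With known observation variance, the Normal–Normal posterior has precision τ_n = τ₀ + n/σ² and mean μ_n = (τ₀μ₀ + (n/σ²)x̄)/τ_n.
Here τ₀ = 1/58.2 = 0.017182 and τ_data = 10/110.2 = 0.090744, so τ_n = 0.107926.
Rearranging for μ₀: μ₀ = (μ_n·τ_n − τ_data·x̄)/τ₀ = (9.4602·0.107926 − 0.090744·14.3) / 0.017182 = -0.276638/0.017182 ≈ -16.1.

μ₀ = -16.1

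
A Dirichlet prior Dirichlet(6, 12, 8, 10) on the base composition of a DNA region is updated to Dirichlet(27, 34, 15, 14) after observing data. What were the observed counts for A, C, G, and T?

counts (21, 22, 7, 4)

For a Dirichlet(α) prior with multinomial counts c, the posterior is Dirichlet(α + c) componentwise.
Counts are posterior − prior componentwise: 27−6=21, 34−12=22, 15−8=7, 14−10=4.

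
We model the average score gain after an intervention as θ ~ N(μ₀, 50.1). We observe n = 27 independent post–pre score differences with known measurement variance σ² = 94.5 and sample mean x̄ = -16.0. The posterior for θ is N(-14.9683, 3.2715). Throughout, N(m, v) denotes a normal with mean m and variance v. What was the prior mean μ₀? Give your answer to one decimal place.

The posterior mean is a precision-weighted average: μ_n = (τ₀μ₀ + τ_data·x̄)/(τ₀+τ_data), with τ₀=1/σ₀² and τ_data=n/σ².
Here τ₀ = 1/50.1 = 0.019960 and τ_data = 27/94.5 = 0.285714, so τ_n = 0.305674.
Rearranging for μ₀: μ₀ = (μ_n·τ_n − τ_data·x̄)/τ₀ = (-14.9683·0.305674 − 0.285714·-16.0) / 0.019960 = -0.003996/0.019960 ≈ -0.2.

μ₀ = -0.2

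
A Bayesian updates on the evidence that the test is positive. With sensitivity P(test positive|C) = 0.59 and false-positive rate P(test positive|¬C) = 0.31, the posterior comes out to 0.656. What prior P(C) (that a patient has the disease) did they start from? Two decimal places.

P(C) = 0.50

Bayes' rule in odds form gives O(C|E) = O(C)·[P(E|C)/P(E|¬C)], hence O(C) = O(C|E)/LR.
Posterior odds = 0.656/(1−0.656) = 1.9070. LR = 0.59/0.31 = 1.9032.
Prior odds = 1.9070/1.9032 = 1.0020, so P(C) = 1.0020/(1+1.0020) ≈ 0.50.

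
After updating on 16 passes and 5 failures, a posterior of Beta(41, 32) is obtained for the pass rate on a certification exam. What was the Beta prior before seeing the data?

Under Beta–binomial conjugacy the posterior parameters are (α+s, β+f).
Subtract the data counts: 41−16=25, 32−5=27.

Beta(25, 27)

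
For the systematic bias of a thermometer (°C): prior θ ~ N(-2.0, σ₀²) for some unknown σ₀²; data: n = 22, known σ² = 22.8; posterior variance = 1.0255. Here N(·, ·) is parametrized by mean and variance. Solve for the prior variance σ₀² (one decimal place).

Posterior precision equals prior precision plus data precision: 1/σ_n² = 1/σ₀² + n/σ².
So 1/σ₀² = 1/1.0255 − 22/22.8 = 0.975134 − 0.964912 = 0.010222.
Hence σ₀² = 1/0.010222 ≈ 97.8.

σ₀² = 97.8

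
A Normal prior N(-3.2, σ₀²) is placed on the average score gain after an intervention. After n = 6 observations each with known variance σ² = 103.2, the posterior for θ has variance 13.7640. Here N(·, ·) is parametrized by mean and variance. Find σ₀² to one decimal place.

σ₀² = 68.9

Posterior precision equals prior precision plus data precision: 1/σ_n² = 1/σ₀² + n/σ².
So 1/σ₀² = 1/13.7640 − 6/103.2 = 0.072653 − 0.058140 = 0.014513.
Hence σ₀² = 1/0.014513 ≈ 68.9.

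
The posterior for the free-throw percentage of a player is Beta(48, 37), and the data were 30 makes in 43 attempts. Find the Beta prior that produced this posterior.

Beta(18, 24)

Beta is conjugate to the binomial likelihood: posterior = Beta(a+s, b+f).
Subtract the data counts: 48−30=18, 37−13=24.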